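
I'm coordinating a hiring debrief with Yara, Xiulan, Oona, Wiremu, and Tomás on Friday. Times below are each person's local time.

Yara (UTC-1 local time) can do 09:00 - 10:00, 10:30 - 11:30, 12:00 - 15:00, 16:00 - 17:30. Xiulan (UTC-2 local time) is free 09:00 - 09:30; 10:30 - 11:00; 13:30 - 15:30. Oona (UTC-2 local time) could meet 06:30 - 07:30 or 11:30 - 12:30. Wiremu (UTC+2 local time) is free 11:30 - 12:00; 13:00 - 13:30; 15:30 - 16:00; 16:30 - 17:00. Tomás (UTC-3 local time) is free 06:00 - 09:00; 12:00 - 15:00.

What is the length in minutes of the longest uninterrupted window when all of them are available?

Yara in UTC: 10:00-11:00, 11:30-12:30, 13:00-16:00, 17:00-18:30 (add 1h to convert from UTC-1).
Xiulan in UTC: 11:00-11:30, 12:30-13:00, 15:30-17:30 (add 2h to convert from UTC-2).
Oona in UTC: 08:30-09:30, 13:30-14:30 (add 2h to convert from UTC-2).
Wiremu in UTC: 09:30-10:00, 11:00-11:30, 13:30-14:00, 14:30-15:00 (subtract 2h to convert from UTC+2).
Tomás in UTC: 09:00-12:00, 15:00-18:00 (add 3h to convert from UTC-3).
Yara ∩ Xiulan: 15:30-16:00, 17:00-17:30.
Yara ∩ Xiulan ∩ Oona: ∅.
Yara ∩ Xiulan ∩ Oona ∩ Wiremu: ∅.
Yara ∩ Xiulan ∩ Oona ∩ Wiremu ∩ Tomás: ∅.
There is no time when everyone is free.
No common window exists, so the longest block is 0 minutes.

0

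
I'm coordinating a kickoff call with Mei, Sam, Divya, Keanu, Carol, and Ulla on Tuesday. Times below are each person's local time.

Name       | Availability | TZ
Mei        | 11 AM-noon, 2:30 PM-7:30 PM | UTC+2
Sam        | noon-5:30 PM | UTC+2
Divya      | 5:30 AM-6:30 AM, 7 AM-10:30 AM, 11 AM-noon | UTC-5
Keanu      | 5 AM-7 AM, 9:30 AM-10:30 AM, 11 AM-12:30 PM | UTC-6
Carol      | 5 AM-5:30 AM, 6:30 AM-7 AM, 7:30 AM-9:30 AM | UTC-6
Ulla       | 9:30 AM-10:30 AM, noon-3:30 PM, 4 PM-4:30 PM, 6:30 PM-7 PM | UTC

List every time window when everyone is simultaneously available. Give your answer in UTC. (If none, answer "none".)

Mei in UTC: 09:00-10:00, 12:30-17:30 (subtract 2h to convert from UTC+2).
Sam in UTC: 10:00-15:30 (subtract 2h to convert from UTC+2).
Divya in UTC: 10:30-11:30, 12:00-15:30, 16:00-17:00 (add 5h to convert from UTC-5).
Keanu in UTC: 11:00-13:00, 15:30-16:30, 17:00-18:30 (add 6h to convert from UTC-6).
Carol in UTC: 11:00-11:30, 12:30-13:00, 13:30-15:30 (add 6h to convert from UTC-6).
Ulla in UTC: 09:30-10:30, 12:00-15:30, 16:00-16:30, 18:30-19:00.
Mei ∩ Sam: 12:30-15:30.
Mei ∩ Sam ∩ Divya: 12:30-15:30.
Mei ∩ Sam ∩ Divya ∩ Keanu: 12:30-13:00.
Mei ∩ Sam ∩ Divya ∩ Keanu ∩ Carol: 12:30-13:00.
Mei ∩ Sam ∩ Divya ∩ Keanu ∩ Carol ∩ Ulla: 12:30-13:00.
Those are the intersection windows.

12:30-13:00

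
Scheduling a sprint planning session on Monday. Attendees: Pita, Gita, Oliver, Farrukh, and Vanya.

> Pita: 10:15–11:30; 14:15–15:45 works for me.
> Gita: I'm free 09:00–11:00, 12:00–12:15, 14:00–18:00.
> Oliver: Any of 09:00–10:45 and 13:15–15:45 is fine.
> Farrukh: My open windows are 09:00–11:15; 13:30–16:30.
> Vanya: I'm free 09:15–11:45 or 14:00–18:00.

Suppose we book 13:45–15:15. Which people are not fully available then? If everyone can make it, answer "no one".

Gita, Pita, Vanya

Pita: not fully free for 13:45-15:15. Gita: not fully free for 13:45-15:15. Oliver: free for 13:45-15:15. Farrukh: free for 13:45-15:15. Vanya: not fully free for 13:45-15:15.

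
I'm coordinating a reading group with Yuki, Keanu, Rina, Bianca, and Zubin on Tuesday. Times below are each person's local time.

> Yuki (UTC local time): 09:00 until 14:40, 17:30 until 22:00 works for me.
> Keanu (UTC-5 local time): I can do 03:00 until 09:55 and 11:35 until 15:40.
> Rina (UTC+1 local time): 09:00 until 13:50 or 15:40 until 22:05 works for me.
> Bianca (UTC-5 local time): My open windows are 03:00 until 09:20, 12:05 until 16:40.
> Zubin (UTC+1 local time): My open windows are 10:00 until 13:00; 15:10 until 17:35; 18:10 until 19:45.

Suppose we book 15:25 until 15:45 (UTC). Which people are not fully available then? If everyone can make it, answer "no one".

Yuki in UTC: 09:00-14:40, 17:30-22:00.
Keanu in UTC: 08:00-14:55, 16:35-20:40 (add 5h to convert from UTC-5).
Rina in UTC: 08:00-12:50, 14:40-21:05 (subtract 1h to convert from UTC+1).
Bianca in UTC: 08:00-14:20, 17:05-21:40 (add 5h to convert from UTC-5).
Zubin in UTC: 09:00-12:00, 14:10-16:35, 17:10-18:45 (subtract 1h to convert from UTC+1).
Yuki: not fully free for 15:25-15:45. Keanu: not fully free for 15:25-15:45. Rina: free for 15:25-15:45. Bianca: not fully free for 15:25-15:45. Zubin: free for 15:25-15:45.

Bianca, Keanu, Yuki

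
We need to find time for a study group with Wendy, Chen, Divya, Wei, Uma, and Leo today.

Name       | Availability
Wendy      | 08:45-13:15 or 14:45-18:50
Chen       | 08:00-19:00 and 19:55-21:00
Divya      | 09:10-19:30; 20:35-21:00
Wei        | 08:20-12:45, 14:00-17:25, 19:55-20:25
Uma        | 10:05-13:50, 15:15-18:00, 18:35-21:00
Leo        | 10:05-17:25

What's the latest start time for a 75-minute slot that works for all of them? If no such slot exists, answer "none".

16:10

Wendy ∩ Chen: 08:45-13:15, 14:45-18:50.
Wendy ∩ Chen ∩ Divya: 09:10-13:15, 14:45-18:50.
Wendy ∩ Chen ∩ Divya ∩ Wei: 09:10-12:45, 14:45-17:25.
Wendy ∩ Chen ∩ Divya ∩ Wei ∩ Uma: 10:05-12:45, 15:15-17:25.
Wendy ∩ Chen ∩ Divya ∩ Wei ∩ Uma ∩ Leo: 10:05-12:45, 15:15-17:25.
The last common window of at least 75 minutes is 15:15-17:25; a 75-minute meeting can start as late as 16:10 and still end by 17:25.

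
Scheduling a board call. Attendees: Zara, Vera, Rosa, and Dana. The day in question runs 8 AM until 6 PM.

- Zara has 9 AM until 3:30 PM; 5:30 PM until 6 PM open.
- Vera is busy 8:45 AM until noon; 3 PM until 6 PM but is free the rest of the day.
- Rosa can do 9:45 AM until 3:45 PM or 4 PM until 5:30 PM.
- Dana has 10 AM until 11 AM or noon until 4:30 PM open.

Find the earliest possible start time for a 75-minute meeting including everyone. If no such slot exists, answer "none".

12:00

Zara free: 09:00-15:30, 17:30-18:00.
Vera free: 08:00-08:45, 12:00-15:00 (invert busy blocks within the working day).
Rosa free: 09:45-15:45, 16:00-17:30.
Dana free: 10:00-11:00, 12:00-16:30.
Zara ∩ Vera: 12:00-15:00.
Zara ∩ Vera ∩ Rosa: 12:00-15:00.
Zara ∩ Vera ∩ Rosa ∩ Dana: 12:00-15:00.
The first common window of at least 75 minutes is 12:00-15:00, so the earliest start is 12:00.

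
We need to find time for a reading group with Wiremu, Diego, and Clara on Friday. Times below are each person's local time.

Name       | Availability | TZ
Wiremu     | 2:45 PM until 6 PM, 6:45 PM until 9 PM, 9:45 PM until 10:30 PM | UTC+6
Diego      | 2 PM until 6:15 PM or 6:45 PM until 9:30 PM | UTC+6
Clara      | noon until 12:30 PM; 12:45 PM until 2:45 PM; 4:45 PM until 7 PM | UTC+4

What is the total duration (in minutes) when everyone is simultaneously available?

255

Wiremu in UTC: 08:45-12:00, 12:45-15:00, 15:45-16:30 (subtract 6h to convert from UTC+6).
Diego in UTC: 08:00-12:15, 12:45-15:30 (subtract 6h to convert from UTC+6).
Clara in UTC: 08:00-08:30, 08:45-10:45, 12:45-15:00 (subtract 4h to convert from UTC+4).
Wiremu ∩ Diego: 08:45-12:00, 12:45-15:00.
Wiremu ∩ Diego ∩ Clara: 08:45-10:45, 12:45-15:00.
Summing the common windows: 120 + 135 = 255 minutes.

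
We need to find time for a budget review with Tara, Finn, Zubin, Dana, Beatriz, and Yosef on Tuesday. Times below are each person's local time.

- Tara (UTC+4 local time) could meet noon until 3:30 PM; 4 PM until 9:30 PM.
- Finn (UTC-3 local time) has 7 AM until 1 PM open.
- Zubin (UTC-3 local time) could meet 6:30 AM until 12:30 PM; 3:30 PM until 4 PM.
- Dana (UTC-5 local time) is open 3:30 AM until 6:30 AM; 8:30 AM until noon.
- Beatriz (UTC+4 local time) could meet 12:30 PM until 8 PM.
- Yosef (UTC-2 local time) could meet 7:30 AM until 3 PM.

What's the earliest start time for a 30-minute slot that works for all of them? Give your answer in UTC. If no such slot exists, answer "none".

10:00

Tara in UTC: 08:00-11:30, 12:00-17:30 (subtract 4h to convert from UTC+4).
Finn in UTC: 10:00-16:00 (add 3h to convert from UTC-3).
Zubin in UTC: 09:30-15:30, 18:30-19:00 (add 3h to convert from UTC-3).
Dana in UTC: 08:30-11:30, 13:30-17:00 (add 5h to convert from UTC-5).
Beatriz in UTC: 08:30-16:00 (subtract 4h to convert from UTC+4).
Yosef in UTC: 09:30-17:00 (add 2h to convert from UTC-2).
Tara ∩ Finn: 10:00-11:30, 12:00-16:00.
Tara ∩ Finn ∩ Zubin: 10:00-11:30, 12:00-15:30.
Tara ∩ Finn ∩ Zubin ∩ Dana: 10:00-11:30, 13:30-15:30.
Tara ∩ Finn ∩ Zubin ∩ Dana ∩ Beatriz: 10:00-11:30, 13:30-15:30.
Tara ∩ Finn ∩ Zubin ∩ Dana ∩ Beatriz ∩ Yosef: 10:00-11:30, 13:30-15:30.
The first common window of at least 30 minutes is 10:00-11:30, so the earliest start is 10:00.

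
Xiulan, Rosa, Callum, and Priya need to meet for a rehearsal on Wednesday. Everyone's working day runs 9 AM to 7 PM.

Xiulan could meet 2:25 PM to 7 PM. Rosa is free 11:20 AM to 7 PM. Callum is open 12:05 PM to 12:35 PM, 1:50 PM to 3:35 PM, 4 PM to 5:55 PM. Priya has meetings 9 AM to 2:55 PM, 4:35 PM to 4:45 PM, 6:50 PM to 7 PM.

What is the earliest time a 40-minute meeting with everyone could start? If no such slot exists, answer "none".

Xiulan free: 14:25-19:00.
Rosa free: 11:20-19:00.
Callum free: 12:05-12:35, 13:50-15:35, 16:00-17:55.
Priya free: 14:55-16:35, 16:45-18:50 (invert busy blocks within the working day).
Xiulan ∩ Rosa: 14:25-19:00.
Xiulan ∩ Rosa ∩ Callum: 14:25-15:35, 16:00-17:55.
Xiulan ∩ Rosa ∩ Callum ∩ Priya: 14:55-15:35, 16:00-16:35, 16:45-17:55.
The first common window of at least 40 minutes is 14:55-15:35, so the earliest start is 14:55.

14:55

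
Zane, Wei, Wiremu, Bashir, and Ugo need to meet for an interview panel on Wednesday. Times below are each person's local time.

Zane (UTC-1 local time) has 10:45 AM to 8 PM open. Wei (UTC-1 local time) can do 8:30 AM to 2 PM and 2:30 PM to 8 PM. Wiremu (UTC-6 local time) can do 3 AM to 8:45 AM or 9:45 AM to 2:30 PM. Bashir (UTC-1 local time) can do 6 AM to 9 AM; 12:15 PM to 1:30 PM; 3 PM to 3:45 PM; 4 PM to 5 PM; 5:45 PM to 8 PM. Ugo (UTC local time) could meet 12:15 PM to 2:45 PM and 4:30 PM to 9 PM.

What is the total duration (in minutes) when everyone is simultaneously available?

Zane in UTC: 11:45-21:00 (add 1h to convert from UTC-1).
Wei in UTC: 09:30-15:00, 15:30-21:00 (add 1h to convert from UTC-1).
Wiremu in UTC: 09:00-14:45, 15:45-20:30 (add 6h to convert from UTC-6).
Bashir in UTC: 07:00-10:00, 13:15-14:30, 16:00-16:45, 17:00-18:00, 18:45-21:00 (add 1h to convert from UTC-1).
Ugo in UTC: 12:15-14:45, 16:30-21:00.
Zane ∩ Wei: 11:45-15:00, 15:30-21:00.
Zane ∩ Wei ∩ Wiremu: 11:45-14:45, 15:45-20:30.
Zane ∩ Wei ∩ Wiremu ∩ Bashir: 13:15-14:30, 16:00-16:45, 17:00-18:00, 18:45-20:30.
Zane ∩ Wei ∩ Wiremu ∩ Bashir ∩ Ugo: 13:15-14:30, 16:30-16:45, 17:00-18:00, 18:45-20:30.
Summing the common windows: 75 + 15 + 60 + 105 = 255 minutes.

255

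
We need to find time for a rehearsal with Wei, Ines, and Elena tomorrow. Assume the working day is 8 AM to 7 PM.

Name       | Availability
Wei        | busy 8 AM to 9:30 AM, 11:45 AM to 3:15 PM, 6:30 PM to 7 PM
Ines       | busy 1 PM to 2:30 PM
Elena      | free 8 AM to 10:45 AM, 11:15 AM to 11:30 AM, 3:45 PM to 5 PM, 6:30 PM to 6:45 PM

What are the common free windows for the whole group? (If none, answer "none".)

Wei free: 09:30-11:45, 15:15-18:30 (invert busy blocks within the working day).
Ines free: 08:00-13:00, 14:30-19:00 (invert busy blocks within the working day).
Elena free: 08:00-10:45, 11:15-11:30, 15:45-17:00, 18:30-18:45.
Wei ∩ Ines: 09:30-11:45, 15:15-18:30.
Wei ∩ Ines ∩ Elena: 09:30-10:45, 11:15-11:30, 15:45-17:00.

09:30-10:45, 11:15-11:30, 15:45-17:00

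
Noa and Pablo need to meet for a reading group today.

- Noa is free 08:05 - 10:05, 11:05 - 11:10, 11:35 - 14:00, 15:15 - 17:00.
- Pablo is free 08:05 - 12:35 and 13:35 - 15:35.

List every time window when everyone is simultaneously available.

Noa ∩ Pablo: 08:05-10:05, 11:05-11:10, 11:35-12:35, 13:35-14:00, 15:15-15:35.
Those are the intersection windows.

08:05-10:05, 11:05-11:10, 11:35-12:35, 13:35-14:00, 15:15-15:35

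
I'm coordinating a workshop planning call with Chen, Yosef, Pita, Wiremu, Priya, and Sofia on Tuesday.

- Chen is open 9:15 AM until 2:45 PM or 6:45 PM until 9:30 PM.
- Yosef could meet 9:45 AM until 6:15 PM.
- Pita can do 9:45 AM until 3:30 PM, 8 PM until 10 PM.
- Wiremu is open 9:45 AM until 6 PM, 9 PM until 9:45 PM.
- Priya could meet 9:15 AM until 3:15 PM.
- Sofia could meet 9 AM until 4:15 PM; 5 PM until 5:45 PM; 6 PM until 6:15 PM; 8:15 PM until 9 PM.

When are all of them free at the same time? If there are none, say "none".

Chen ∩ Yosef: 09:45-14:45.
Chen ∩ Yosef ∩ Pita: 09:45-14:45.
Chen ∩ Yosef ∩ Pita ∩ Wiremu: 09:45-14:45.
Chen ∩ Yosef ∩ Pita ∩ Wiremu ∩ Priya: 09:45-14:45.
Chen ∩ Yosef ∩ Pita ∩ Wiremu ∩ Priya ∩ Sofia: 09:45-14:45.
Those are the intersection windows.

09:45-14:45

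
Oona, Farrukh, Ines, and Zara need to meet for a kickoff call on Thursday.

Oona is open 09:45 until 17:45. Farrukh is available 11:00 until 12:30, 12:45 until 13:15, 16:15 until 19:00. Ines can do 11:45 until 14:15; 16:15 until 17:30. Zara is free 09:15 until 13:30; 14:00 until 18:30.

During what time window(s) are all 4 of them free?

11:45-12:30, 12:45-13:15, 16:15-17:30

Oona ∩ Farrukh: 11:00-12:30, 12:45-13:15, 16:15-17:45.
Oona ∩ Farrukh ∩ Ines: 11:45-12:30, 12:45-13:15, 16:15-17:30.
Oona ∩ Farrukh ∩ Ines ∩ Zara: 11:45-12:30, 12:45-13:15, 16:15-17:30.
So the common availability across everyone is 11:45-12:30, 12:45-13:15, 16:15-17:30.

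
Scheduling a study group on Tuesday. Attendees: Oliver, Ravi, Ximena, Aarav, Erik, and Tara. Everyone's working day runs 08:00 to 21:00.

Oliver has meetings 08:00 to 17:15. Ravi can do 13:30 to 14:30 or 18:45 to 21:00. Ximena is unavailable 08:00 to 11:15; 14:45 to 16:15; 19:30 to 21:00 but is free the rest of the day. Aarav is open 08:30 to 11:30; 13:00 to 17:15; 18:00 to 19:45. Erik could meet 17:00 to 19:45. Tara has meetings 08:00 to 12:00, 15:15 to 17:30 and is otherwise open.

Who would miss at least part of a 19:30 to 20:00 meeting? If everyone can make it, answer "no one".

Oliver free: 17:15-21:00 (invert busy blocks within the working day).
Ravi free: 13:30-14:30, 18:45-21:00.
Ximena free: 11:15-14:45, 16:15-19:30 (invert busy blocks within the working day).
Aarav free: 08:30-11:30, 13:00-17:15, 18:00-19:45.
Erik free: 17:00-19:45.
Tara free: 12:00-15:15, 17:30-21:00 (invert busy blocks within the working day).
Oliver: free for 19:30-20:00. Ravi: free for 19:30-20:00. Ximena: not fully free for 19:30-20:00. Aarav: not fully free for 19:30-20:00. Erik: not fully free for 19:30-20:00. Tara: free for 19:30-20:00.

Aarav, Erik, Ximena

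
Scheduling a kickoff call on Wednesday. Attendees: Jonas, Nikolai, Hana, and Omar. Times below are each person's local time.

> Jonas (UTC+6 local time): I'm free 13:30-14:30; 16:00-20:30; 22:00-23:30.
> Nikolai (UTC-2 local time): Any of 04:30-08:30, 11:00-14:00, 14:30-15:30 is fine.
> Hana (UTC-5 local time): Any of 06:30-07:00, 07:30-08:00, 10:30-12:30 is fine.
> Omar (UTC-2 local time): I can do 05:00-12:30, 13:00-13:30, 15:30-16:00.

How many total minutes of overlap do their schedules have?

Jonas in UTC: 07:30-08:30, 10:00-14:30, 16:00-17:30 (subtract 6h to convert from UTC+6).
Nikolai in UTC: 06:30-10:30, 13:00-16:00, 16:30-17:30 (add 2h to convert from UTC-2).
Hana in UTC: 11:30-12:00, 12:30-13:00, 15:30-17:30 (add 5h to convert from UTC-5).
Omar in UTC: 07:00-14:30, 15:00-15:30, 17:30-18:00 (add 2h to convert from UTC-2).
Jonas ∩ Nikolai: 07:30-08:30, 10:00-10:30, 13:00-14:30, 16:30-17:30.
Jonas ∩ Nikolai ∩ Hana: 16:30-17:30.
Jonas ∩ Nikolai ∩ Hana ∩ Omar: ∅.
There is no time when everyone is free.
There is no common window, so the total is 0 minutes.

0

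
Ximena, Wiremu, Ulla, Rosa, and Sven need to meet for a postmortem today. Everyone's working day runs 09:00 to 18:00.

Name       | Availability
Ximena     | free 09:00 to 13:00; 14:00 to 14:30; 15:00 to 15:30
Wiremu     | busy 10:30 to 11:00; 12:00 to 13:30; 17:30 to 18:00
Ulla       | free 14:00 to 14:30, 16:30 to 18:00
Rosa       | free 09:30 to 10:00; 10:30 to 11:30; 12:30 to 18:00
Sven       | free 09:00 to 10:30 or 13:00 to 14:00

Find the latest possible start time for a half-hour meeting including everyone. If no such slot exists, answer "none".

none

Ximena free: 09:00-13:00, 14:00-14:30, 15:00-15:30.
Wiremu free: 09:00-10:30, 11:00-12:00, 13:30-17:30 (invert busy blocks within the working day).
Ulla free: 14:00-14:30, 16:30-18:00.
Rosa free: 09:30-10:00, 10:30-11:30, 12:30-18:00.
Sven free: 09:00-10:30, 13:00-14:00.
Ximena ∩ Wiremu: 09:00-10:30, 11:00-12:00, 14:00-14:30, 15:00-15:30.
Ximena ∩ Wiremu ∩ Ulla: 14:00-14:30.
Ximena ∩ Wiremu ∩ Ulla ∩ Rosa: 14:00-14:30.
Ximena ∩ Wiremu ∩ Ulla ∩ Rosa ∩ Sven: ∅.
There is no time when everyone is free.
No common window is at least 30 minutes long.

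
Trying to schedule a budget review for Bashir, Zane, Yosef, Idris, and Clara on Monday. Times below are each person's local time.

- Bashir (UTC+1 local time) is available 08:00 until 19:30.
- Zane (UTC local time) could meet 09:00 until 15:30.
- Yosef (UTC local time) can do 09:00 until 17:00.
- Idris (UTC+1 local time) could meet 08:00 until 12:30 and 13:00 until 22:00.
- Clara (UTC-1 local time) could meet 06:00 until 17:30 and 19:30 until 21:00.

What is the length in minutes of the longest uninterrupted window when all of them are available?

210

Bashir in UTC: 07:00-18:30 (subtract 1h to convert from UTC+1).
Zane in UTC: 09:00-15:30.
Yosef in UTC: 09:00-17:00.
Idris in UTC: 07:00-11:30, 12:00-21:00 (subtract 1h to convert from UTC+1).
Clara in UTC: 07:00-18:30, 20:30-22:00 (add 1h to convert from UTC-1).
Bashir ∩ Zane: 09:00-15:30.
Bashir ∩ Zane ∩ Yosef: 09:00-15:30.
Bashir ∩ Zane ∩ Yosef ∩ Idris: 09:00-11:30, 12:00-15:30.
Bashir ∩ Zane ∩ Yosef ∩ Idris ∩ Clara: 09:00-11:30, 12:00-15:30.
So the common availability across everyone is 09:00-11:30, 12:00-15:30.
The longest is 12:00-15:30 at 210 minutes.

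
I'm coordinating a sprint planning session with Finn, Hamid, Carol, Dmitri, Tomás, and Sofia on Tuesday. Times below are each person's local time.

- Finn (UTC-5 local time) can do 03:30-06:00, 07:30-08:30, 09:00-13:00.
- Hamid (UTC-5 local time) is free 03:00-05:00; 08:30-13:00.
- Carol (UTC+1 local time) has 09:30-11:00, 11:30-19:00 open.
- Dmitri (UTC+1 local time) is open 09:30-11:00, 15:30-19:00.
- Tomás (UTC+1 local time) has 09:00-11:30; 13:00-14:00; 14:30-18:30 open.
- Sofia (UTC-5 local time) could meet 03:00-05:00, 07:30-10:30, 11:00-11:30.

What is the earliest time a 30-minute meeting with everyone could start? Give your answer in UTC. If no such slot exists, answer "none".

08:30

Finn in UTC: 08:30-11:00, 12:30-13:30, 14:00-18:00 (add 5h to convert from UTC-5).
Hamid in UTC: 08:00-10:00, 13:30-18:00 (add 5h to convert from UTC-5).
Carol in UTC: 08:30-10:00, 10:30-18:00 (subtract 1h to convert from UTC+1).
Dmitri in UTC: 08:30-10:00, 14:30-18:00 (subtract 1h to convert from UTC+1).
Tomás in UTC: 08:00-10:30, 12:00-13:00, 13:30-17:30 (subtract 1h to convert from UTC+1).
Sofia in UTC: 08:00-10:00, 12:30-15:30, 16:00-16:30 (add 5h to convert from UTC-5).
Finn ∩ Hamid: 08:30-10:00, 14:00-18:00.
Finn ∩ Hamid ∩ Carol: 08:30-10:00, 14:00-18:00.
Finn ∩ Hamid ∩ Carol ∩ Dmitri: 08:30-10:00, 14:30-18:00.
Finn ∩ Hamid ∩ Carol ∩ Dmitri ∩ Tomás: 08:30-10:00, 14:30-17:30.
Finn ∩ Hamid ∩ Carol ∩ Dmitri ∩ Tomás ∩ Sofia: 08:30-10:00, 14:30-15:30, 16:00-16:30.
Those are the intersection windows.
The first common window of at least 30 minutes is 08:30-10:00, so the earliest start is 08:30.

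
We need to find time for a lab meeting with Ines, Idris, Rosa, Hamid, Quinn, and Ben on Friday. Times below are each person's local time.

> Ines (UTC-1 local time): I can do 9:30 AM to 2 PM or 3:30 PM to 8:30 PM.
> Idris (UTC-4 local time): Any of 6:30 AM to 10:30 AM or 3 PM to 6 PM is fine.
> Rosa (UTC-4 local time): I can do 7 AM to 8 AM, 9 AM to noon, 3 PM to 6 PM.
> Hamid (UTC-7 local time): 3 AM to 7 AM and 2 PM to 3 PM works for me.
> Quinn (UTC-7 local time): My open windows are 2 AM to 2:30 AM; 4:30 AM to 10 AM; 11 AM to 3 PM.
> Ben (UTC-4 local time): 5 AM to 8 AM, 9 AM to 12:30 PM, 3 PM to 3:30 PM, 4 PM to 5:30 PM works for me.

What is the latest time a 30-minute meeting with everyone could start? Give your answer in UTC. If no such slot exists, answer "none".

21:00

Ines in UTC: 10:30-15:00, 16:30-21:30 (add 1h to convert from UTC-1).
Idris in UTC: 10:30-14:30, 19:00-22:00 (add 4h to convert from UTC-4).
Rosa in UTC: 11:00-12:00, 13:00-16:00, 19:00-22:00 (add 4h to convert from UTC-4).
Hamid in UTC: 10:00-14:00, 21:00-22:00 (add 7h to convert from UTC-7).
Quinn in UTC: 09:00-09:30, 11:30-17:00, 18:00-22:00 (add 7h to convert from UTC-7).
Ben in UTC: 09:00-12:00, 13:00-16:30, 19:00-19:30, 20:00-21:30 (add 4h to convert from UTC-4).
Ines ∩ Idris: 10:30-14:30, 19:00-21:30.
Ines ∩ Idris ∩ Rosa: 11:00-12:00, 13:00-14:30, 19:00-21:30.
Ines ∩ Idris ∩ Rosa ∩ Hamid: 11:00-12:00, 13:00-14:00, 21:00-21:30.
Ines ∩ Idris ∩ Rosa ∩ Hamid ∩ Quinn: 11:30-12:00, 13:00-14:00, 21:00-21:30.
Ines ∩ Idris ∩ Rosa ∩ Hamid ∩ Quinn ∩ Ben: 11:30-12:00, 13:00-14:00, 21:00-21:30.
The last common window of at least 30 minutes is 21:00-21:30; a 30-minute meeting can start as late as 21:00 and still end by 21:30.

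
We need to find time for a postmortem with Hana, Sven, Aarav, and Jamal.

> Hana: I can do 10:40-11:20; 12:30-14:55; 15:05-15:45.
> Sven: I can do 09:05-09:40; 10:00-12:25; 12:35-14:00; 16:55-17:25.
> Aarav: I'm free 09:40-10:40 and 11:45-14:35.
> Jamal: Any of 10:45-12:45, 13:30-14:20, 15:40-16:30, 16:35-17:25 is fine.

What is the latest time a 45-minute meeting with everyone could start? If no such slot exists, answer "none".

Hana ∩ Sven: 10:40-11:20, 12:35-14:00.
Hana ∩ Sven ∩ Aarav: 12:35-14:00.
Hana ∩ Sven ∩ Aarav ∩ Jamal: 12:35-12:45, 13:30-14:00.
No common window is at least 45 minutes long.

none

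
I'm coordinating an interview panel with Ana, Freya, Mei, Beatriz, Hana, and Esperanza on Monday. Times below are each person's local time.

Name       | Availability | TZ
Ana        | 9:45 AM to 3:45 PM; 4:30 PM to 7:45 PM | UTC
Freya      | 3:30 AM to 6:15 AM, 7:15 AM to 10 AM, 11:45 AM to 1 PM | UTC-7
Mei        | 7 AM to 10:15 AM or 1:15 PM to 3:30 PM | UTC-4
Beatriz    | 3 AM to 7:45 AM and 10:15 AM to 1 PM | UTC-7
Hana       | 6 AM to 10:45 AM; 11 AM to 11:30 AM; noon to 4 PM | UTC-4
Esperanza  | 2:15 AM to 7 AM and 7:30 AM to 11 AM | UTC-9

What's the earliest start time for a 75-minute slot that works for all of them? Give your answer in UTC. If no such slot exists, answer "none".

11:15

Ana in UTC: 09:45-15:45, 16:30-19:45.
Freya in UTC: 10:30-13:15, 14:15-17:00, 18:45-20:00 (add 7h to convert from UTC-7).
Mei in UTC: 11:00-14:15, 17:15-19:30 (add 4h to convert from UTC-4).
Beatriz in UTC: 10:00-14:45, 17:15-20:00 (add 7h to convert from UTC-7).
Hana in UTC: 10:00-14:45, 15:00-15:30, 16:00-20:00 (add 4h to convert from UTC-4).
Esperanza in UTC: 11:15-16:00, 16:30-20:00 (add 9h to convert from UTC-9).
Ana ∩ Freya: 10:30-13:15, 14:15-15:45, 16:30-17:00, 18:45-19:45.
Ana ∩ Freya ∩ Mei: 11:00-13:15, 18:45-19:30.
Ana ∩ Freya ∩ Mei ∩ Beatriz: 11:00-13:15, 18:45-19:30.
Ana ∩ Freya ∩ Mei ∩ Beatriz ∩ Hana: 11:00-13:15, 18:45-19:30.
Ana ∩ Freya ∩ Mei ∩ Beatriz ∩ Hana ∩ Esperanza: 11:15-13:15, 18:45-19:30.
The first common window of at least 75 minutes is 11:15-13:15, so the earliest start is 11:15.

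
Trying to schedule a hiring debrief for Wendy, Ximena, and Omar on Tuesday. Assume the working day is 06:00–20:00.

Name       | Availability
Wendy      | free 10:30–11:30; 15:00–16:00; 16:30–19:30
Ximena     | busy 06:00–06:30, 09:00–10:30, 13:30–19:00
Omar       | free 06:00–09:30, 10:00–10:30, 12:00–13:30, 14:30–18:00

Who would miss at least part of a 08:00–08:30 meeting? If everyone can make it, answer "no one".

Wendy free: 10:30-11:30, 15:00-16:00, 16:30-19:30.
Ximena free: 06:30-09:00, 10:30-13:30, 19:00-20:00 (invert busy blocks within the working day).
Omar free: 06:00-09:30, 10:00-10:30, 12:00-13:30, 14:30-18:00.
Wendy: not fully free for 08:00-08:30. Ximena: free for 08:00-08:30. Omar: free for 08:00-08:30.

Wendy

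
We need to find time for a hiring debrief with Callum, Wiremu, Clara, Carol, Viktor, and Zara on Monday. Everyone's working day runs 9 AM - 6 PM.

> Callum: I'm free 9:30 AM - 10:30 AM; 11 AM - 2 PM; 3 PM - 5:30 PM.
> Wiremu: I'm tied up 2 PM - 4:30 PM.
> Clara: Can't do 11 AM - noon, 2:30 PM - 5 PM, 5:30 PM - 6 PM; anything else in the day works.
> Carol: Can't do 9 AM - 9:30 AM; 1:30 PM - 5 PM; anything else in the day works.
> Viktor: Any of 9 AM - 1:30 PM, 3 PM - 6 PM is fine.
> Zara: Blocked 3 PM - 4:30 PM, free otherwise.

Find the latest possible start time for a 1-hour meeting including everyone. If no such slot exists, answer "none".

12:30

Callum free: 09:30-10:30, 11:00-14:00, 15:00-17:30.
Wiremu free: 09:00-14:00, 16:30-18:00 (invert busy blocks within the working day).
Clara free: 09:00-11:00, 12:00-14:30, 17:00-17:30 (invert busy blocks within the working day).
Carol free: 09:30-13:30, 17:00-18:00 (invert busy blocks within the working day).
Viktor free: 09:00-13:30, 15:00-18:00.
Zara free: 09:00-15:00, 16:30-18:00 (invert busy blocks within the working day).
Callum ∩ Wiremu: 09:30-10:30, 11:00-14:00, 16:30-17:30.
Callum ∩ Wiremu ∩ Clara: 09:30-10:30, 12:00-14:00, 17:00-17:30.
Callum ∩ Wiremu ∩ Clara ∩ Carol: 09:30-10:30, 12:00-13:30, 17:00-17:30.
Callum ∩ Wiremu ∩ Clara ∩ Carol ∩ Viktor: 09:30-10:30, 12:00-13:30, 17:00-17:30.
Callum ∩ Wiremu ∩ Clara ∩ Carol ∩ Viktor ∩ Zara: 09:30-10:30, 12:00-13:30, 17:00-17:30.
So the common availability across everyone is 09:30-10:30, 12:00-13:30, 17:00-17:30.
The last common window of at least 60 minutes is 12:00-13:30; a 60-minute meeting can start as late as 12:30 and still end by 13:30.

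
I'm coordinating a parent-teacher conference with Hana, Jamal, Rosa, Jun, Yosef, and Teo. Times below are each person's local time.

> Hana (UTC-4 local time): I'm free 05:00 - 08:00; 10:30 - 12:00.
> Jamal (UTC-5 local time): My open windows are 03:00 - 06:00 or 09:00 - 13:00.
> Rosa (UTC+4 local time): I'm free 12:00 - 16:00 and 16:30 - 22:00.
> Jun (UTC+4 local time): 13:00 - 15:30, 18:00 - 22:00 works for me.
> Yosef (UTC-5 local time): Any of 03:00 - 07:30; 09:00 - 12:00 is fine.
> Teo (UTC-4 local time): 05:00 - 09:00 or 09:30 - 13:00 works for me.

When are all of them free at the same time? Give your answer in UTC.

09:00-11:00, 14:30-16:00

Hana in UTC: 09:00-12:00, 14:30-16:00 (add 4h to convert from UTC-4).
Jamal in UTC: 08:00-11:00, 14:00-18:00 (add 5h to convert from UTC-5).
Rosa in UTC: 08:00-12:00, 12:30-18:00 (subtract 4h to convert from UTC+4).
Jun in UTC: 09:00-11:30, 14:00-18:00 (subtract 4h to convert from UTC+4).
Yosef in UTC: 08:00-12:30, 14:00-17:00 (add 5h to convert from UTC-5).
Teo in UTC: 09:00-13:00, 13:30-17:00 (add 4h to convert from UTC-4).
Hana ∩ Jamal: 09:00-11:00, 14:30-16:00.
Hana ∩ Jamal ∩ Rosa: 09:00-11:00, 14:30-16:00.
Hana ∩ Jamal ∩ Rosa ∩ Jun: 09:00-11:00, 14:30-16:00.
Hana ∩ Jamal ∩ Rosa ∩ Jun ∩ Yosef: 09:00-11:00, 14:30-16:00.
Hana ∩ Jamal ∩ Rosa ∩ Jun ∩ Yosef ∩ Teo: 09:00-11:00, 14:30-16:00.
So the common availability across everyone is 09:00-11:00, 14:30-16:00.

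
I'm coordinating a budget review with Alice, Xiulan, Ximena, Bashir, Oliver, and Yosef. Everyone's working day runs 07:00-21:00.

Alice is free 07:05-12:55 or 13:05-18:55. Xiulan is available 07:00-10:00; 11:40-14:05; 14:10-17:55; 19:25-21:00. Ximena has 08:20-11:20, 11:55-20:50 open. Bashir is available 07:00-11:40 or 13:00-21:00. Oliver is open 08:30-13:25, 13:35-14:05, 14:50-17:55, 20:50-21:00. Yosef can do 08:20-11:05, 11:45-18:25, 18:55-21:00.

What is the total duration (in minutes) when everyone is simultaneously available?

325

Alice ∩ Xiulan: 07:05-10:00, 11:40-12:55, 13:05-14:05, 14:10-17:55.
Alice ∩ Xiulan ∩ Ximena: 08:20-10:00, 11:55-12:55, 13:05-14:05, 14:10-17:55.
Alice ∩ Xiulan ∩ Ximena ∩ Bashir: 08:20-10:00, 13:05-14:05, 14:10-17:55.
Alice ∩ Xiulan ∩ Ximena ∩ Bashir ∩ Oliver: 08:30-10:00, 13:05-13:25, 13:35-14:05, 14:50-17:55.
Alice ∩ Xiulan ∩ Ximena ∩ Bashir ∩ Oliver ∩ Yosef: 08:30-10:00, 13:05-13:25, 13:35-14:05, 14:50-17:55.
So the common availability across everyone is 08:30-10:00, 13:05-13:25, 13:35-14:05, 14:50-17:55.
Summing the common windows: 90 + 20 + 30 + 185 = 325 minutes.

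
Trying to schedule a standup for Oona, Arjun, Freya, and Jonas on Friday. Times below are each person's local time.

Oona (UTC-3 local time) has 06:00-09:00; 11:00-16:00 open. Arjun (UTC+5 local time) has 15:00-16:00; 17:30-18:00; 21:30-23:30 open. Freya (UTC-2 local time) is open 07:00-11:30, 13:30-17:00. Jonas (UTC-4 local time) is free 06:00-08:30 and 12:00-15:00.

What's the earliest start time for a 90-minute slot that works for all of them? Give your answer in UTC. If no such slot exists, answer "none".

16:30

Oona in UTC: 09:00-12:00, 14:00-19:00 (add 3h to convert from UTC-3).
Arjun in UTC: 10:00-11:00, 12:30-13:00, 16:30-18:30 (subtract 5h to convert from UTC+5).
Freya in UTC: 09:00-13:30, 15:30-19:00 (add 2h to convert from UTC-2).
Jonas in UTC: 10:00-12:30, 16:00-19:00 (add 4h to convert from UTC-4).
Oona ∩ Arjun: 10:00-11:00, 16:30-18:30.
Oona ∩ Arjun ∩ Freya: 10:00-11:00, 16:30-18:30.
Oona ∩ Arjun ∩ Freya ∩ Jonas: 10:00-11:00, 16:30-18:30.
So the common availability across everyone is 10:00-11:00, 16:30-18:30.
The first common window of at least 90 minutes is 16:30-18:30, so the earliest start is 16:30.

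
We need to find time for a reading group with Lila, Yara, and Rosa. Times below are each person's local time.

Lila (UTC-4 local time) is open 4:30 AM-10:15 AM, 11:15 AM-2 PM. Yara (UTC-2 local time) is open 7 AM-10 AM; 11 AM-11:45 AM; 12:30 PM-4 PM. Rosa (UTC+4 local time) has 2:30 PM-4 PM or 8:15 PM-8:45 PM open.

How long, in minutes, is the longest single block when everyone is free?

90

Lila in UTC: 08:30-14:15, 15:15-18:00 (add 4h to convert from UTC-4).
Yara in UTC: 09:00-12:00, 13:00-13:45, 14:30-18:00 (add 2h to convert from UTC-2).
Rosa in UTC: 10:30-12:00, 16:15-16:45 (subtract 4h to convert from UTC+4).
Lila ∩ Yara: 09:00-12:00, 13:00-13:45, 15:15-18:00.
Lila ∩ Yara ∩ Rosa: 10:30-12:00, 16:15-16:45.
Those are the intersection windows.
The longest is 10:30-12:00 at 90 minutes.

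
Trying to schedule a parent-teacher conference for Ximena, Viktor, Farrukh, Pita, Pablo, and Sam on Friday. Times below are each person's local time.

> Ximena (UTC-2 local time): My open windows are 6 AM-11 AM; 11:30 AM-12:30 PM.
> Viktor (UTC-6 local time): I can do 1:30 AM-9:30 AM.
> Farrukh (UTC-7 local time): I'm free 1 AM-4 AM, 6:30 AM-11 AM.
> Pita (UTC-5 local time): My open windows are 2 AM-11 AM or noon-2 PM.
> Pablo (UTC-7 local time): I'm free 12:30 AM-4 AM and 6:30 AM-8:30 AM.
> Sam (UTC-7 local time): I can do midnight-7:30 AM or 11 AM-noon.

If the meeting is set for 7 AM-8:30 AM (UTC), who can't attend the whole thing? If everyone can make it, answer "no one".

Ximena in UTC: 08:00-13:00, 13:30-14:30 (add 2h to convert from UTC-2).
Viktor in UTC: 07:30-15:30 (add 6h to convert from UTC-6).
Farrukh in UTC: 08:00-11:00, 13:30-18:00 (add 7h to convert from UTC-7).
Pita in UTC: 07:00-16:00, 17:00-19:00 (add 5h to convert from UTC-5).
Pablo in UTC: 07:30-11:00, 13:30-15:30 (add 7h to convert from UTC-7).
Sam in UTC: 07:00-14:30, 18:00-19:00 (add 7h to convert from UTC-7).
Ximena: not fully free for 07:00-08:30. Viktor: not fully free for 07:00-08:30. Farrukh: not fully free for 07:00-08:30. Pita: free for 07:00-08:30. Pablo: not fully free for 07:00-08:30. Sam: free for 07:00-08:30.

Farrukh, Pablo, Viktor, Ximena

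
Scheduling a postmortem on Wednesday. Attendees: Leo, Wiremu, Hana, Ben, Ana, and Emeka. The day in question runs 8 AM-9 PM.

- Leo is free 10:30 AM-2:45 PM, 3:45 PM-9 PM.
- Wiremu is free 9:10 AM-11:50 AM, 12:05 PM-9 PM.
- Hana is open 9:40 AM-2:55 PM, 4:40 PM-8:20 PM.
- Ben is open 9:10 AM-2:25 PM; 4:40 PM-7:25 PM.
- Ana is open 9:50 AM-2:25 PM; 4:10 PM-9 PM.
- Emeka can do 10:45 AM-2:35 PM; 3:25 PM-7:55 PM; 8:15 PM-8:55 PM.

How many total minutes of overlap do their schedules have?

370

Leo ∩ Wiremu: 10:30-11:50, 12:05-14:45, 15:45-21:00.
Leo ∩ Wiremu ∩ Hana: 10:30-11:50, 12:05-14:45, 16:40-20:20.
Leo ∩ Wiremu ∩ Hana ∩ Ben: 10:30-11:50, 12:05-14:25, 16:40-19:25.
Leo ∩ Wiremu ∩ Hana ∩ Ben ∩ Ana: 10:30-11:50, 12:05-14:25, 16:40-19:25.
Leo ∩ Wiremu ∩ Hana ∩ Ben ∩ Ana ∩ Emeka: 10:45-11:50, 12:05-14:25, 16:40-19:25.
So the common availability across everyone is 10:45-11:50, 12:05-14:25, 16:40-19:25.
Summing the common windows: 65 + 140 + 165 = 370 minutes.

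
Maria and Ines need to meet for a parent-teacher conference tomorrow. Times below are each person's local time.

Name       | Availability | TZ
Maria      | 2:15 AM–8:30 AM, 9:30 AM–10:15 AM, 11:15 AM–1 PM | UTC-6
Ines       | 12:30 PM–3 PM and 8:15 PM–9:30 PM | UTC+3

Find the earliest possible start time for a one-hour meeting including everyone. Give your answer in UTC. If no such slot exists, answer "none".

09:30

Maria in UTC: 08:15-14:30, 15:30-16:15, 17:15-19:00 (add 6h to convert from UTC-6).
Ines in UTC: 09:30-12:00, 17:15-18:30 (subtract 3h to convert from UTC+3).
Maria ∩ Ines: 09:30-12:00, 17:15-18:30.
The first common window of at least 60 minutes is 09:30-12:00, so the earliest start is 09:30.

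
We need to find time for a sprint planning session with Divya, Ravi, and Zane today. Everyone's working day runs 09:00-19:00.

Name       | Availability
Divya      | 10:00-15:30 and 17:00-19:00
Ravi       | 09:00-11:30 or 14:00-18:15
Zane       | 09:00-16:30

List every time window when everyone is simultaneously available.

Divya ∩ Ravi: 10:00-11:30, 14:00-15:30, 17:00-18:15.
Divya ∩ Ravi ∩ Zane: 10:00-11:30, 14:00-15:30.
Those are the intersection windows.

10:00-11:30, 14:00-15:30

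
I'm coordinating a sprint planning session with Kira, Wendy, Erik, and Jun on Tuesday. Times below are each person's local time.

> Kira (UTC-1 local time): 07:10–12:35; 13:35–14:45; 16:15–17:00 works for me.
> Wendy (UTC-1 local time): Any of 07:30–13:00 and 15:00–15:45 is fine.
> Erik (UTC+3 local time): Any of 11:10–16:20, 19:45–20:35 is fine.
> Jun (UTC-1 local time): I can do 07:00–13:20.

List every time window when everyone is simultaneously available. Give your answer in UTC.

08:30-13:20

Kira in UTC: 08:10-13:35, 14:35-15:45, 17:15-18:00 (add 1h to convert from UTC-1).
Wendy in UTC: 08:30-14:00, 16:00-16:45 (add 1h to convert from UTC-1).
Erik in UTC: 08:10-13:20, 16:45-17:35 (subtract 3h to convert from UTC+3).
Jun in UTC: 08:00-14:20 (add 1h to convert from UTC-1).
Kira ∩ Wendy: 08:30-13:35.
Kira ∩ Wendy ∩ Erik: 08:30-13:20.
Kira ∩ Wendy ∩ Erik ∩ Jun: 08:30-13:20.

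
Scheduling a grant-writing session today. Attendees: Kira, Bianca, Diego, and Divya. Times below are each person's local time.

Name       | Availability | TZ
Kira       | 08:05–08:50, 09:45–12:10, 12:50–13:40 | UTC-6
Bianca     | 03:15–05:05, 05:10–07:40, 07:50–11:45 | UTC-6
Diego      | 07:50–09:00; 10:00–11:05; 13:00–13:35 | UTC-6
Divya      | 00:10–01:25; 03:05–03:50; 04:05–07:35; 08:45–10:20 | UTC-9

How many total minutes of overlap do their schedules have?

80

Kira in UTC: 14:05-14:50, 15:45-18:10, 18:50-19:40 (add 6h to convert from UTC-6).
Bianca in UTC: 09:15-11:05, 11:10-13:40, 13:50-17:45 (add 6h to convert from UTC-6).
Diego in UTC: 13:50-15:00, 16:00-17:05, 19:00-19:35 (add 6h to convert from UTC-6).
Divya in UTC: 09:10-10:25, 12:05-12:50, 13:05-16:35, 17:45-19:20 (add 9h to convert from UTC-9).
Kira ∩ Bianca: 14:05-14:50, 15:45-17:45.
Kira ∩ Bianca ∩ Diego: 14:05-14:50, 16:00-17:05.
Kira ∩ Bianca ∩ Diego ∩ Divya: 14:05-14:50, 16:00-16:35.
Summing the common windows: 45 + 35 = 80 minutes.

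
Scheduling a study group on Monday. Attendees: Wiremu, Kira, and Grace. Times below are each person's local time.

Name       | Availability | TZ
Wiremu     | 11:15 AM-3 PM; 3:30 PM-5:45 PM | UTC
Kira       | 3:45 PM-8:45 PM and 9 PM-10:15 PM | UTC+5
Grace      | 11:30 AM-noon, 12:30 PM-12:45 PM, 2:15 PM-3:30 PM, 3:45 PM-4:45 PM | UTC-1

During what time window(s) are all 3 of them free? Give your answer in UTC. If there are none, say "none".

Wiremu in UTC: 11:15-15:00, 15:30-17:45.
Kira in UTC: 10:45-15:45, 16:00-17:15 (subtract 5h to convert from UTC+5).
Grace in UTC: 12:30-13:00, 13:30-13:45, 15:15-16:30, 16:45-17:45 (add 1h to convert from UTC-1).
Wiremu ∩ Kira: 11:15-15:00, 15:30-15:45, 16:00-17:15.
Wiremu ∩ Kira ∩ Grace: 12:30-13:00, 13:30-13:45, 15:30-15:45, 16:00-16:30, 16:45-17:15.

12:30-13:00, 13:30-13:45, 15:30-15:45, 16:00-16:30, 16:45-17:15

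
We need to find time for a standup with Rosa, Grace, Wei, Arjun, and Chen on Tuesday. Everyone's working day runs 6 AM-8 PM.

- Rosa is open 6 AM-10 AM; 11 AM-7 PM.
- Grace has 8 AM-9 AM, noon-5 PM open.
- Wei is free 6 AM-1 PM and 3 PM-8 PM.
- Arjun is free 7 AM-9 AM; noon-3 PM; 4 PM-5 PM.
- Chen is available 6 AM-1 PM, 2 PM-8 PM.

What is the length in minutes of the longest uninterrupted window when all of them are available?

Rosa ∩ Grace: 08:00-09:00, 12:00-17:00.
Rosa ∩ Grace ∩ Wei: 08:00-09:00, 12:00-13:00, 15:00-17:00.
Rosa ∩ Grace ∩ Wei ∩ Arjun: 08:00-09:00, 12:00-13:00, 16:00-17:00.
Rosa ∩ Grace ∩ Wei ∩ Arjun ∩ Chen: 08:00-09:00, 12:00-13:00, 16:00-17:00.
The longest is 08:00-09:00 at 60 minutes.

60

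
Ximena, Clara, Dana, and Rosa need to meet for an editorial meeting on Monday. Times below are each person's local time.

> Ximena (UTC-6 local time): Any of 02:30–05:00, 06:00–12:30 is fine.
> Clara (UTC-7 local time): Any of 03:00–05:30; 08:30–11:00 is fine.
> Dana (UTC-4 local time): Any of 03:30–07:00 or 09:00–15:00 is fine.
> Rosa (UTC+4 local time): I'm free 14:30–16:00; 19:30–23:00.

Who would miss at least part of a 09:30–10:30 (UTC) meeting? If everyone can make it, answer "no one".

Ximena in UTC: 08:30-11:00, 12:00-18:30 (add 6h to convert from UTC-6).
Clara in UTC: 10:00-12:30, 15:30-18:00 (add 7h to convert from UTC-7).
Dana in UTC: 07:30-11:00, 13:00-19:00 (add 4h to convert from UTC-4).
Rosa in UTC: 10:30-12:00, 15:30-19:00 (subtract 4h to convert from UTC+4).
Ximena: free for 09:30-10:30. Clara: not fully free for 09:30-10:30. Dana: free for 09:30-10:30. Rosa: not fully free for 09:30-10:30.

Clara, Rosa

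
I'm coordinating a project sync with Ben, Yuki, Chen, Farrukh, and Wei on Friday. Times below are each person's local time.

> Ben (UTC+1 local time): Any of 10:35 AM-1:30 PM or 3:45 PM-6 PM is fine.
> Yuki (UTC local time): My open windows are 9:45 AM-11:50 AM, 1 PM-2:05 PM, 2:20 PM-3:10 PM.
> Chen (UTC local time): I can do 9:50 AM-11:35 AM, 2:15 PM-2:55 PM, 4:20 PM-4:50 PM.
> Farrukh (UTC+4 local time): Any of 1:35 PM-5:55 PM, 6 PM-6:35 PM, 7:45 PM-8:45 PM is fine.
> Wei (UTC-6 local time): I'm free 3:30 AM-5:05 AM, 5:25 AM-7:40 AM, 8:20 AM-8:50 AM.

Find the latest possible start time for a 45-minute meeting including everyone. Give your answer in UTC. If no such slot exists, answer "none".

Ben in UTC: 09:35-12:30, 14:45-17:00 (subtract 1h to convert from UTC+1).
Yuki in UTC: 09:45-11:50, 13:00-14:05, 14:20-15:10.
Chen in UTC: 09:50-11:35, 14:15-14:55, 16:20-16:50.
Farrukh in UTC: 09:35-13:55, 14:00-14:35, 15:45-16:45 (subtract 4h to convert from UTC+4).
Wei in UTC: 09:30-11:05, 11:25-13:40, 14:20-14:50 (add 6h to convert from UTC-6).
Ben ∩ Yuki: 09:45-11:50, 14:45-15:10.
Ben ∩ Yuki ∩ Chen: 09:50-11:35, 14:45-14:55.
Ben ∩ Yuki ∩ Chen ∩ Farrukh: 09:50-11:35.
Ben ∩ Yuki ∩ Chen ∩ Farrukh ∩ Wei: 09:50-11:05, 11:25-11:35.
So the common availability across everyone is 09:50-11:05, 11:25-11:35.
The last common window of at least 45 minutes is 09:50-11:05; a 45-minute meeting can start as late as 10:20 and still end by 11:05.

10:20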